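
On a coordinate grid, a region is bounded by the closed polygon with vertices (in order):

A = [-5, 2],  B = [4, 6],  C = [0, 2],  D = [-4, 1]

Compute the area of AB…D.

12.5

Apply the surveyor's formula: 2A = Σ (x_i·y_{i+1} − x_{i+1}·y_i), indices taken mod 4.
A→B: (-5)(6) − (4)(2) = -38
B→C: (4)(2) − (0)(6) = 8
C→D: (0)(1) − (-4)(2) = 8
D→A: (-4)(2) − (-5)(1) = -3
Σ = -25
Area = |Σ|/2 = 12.5.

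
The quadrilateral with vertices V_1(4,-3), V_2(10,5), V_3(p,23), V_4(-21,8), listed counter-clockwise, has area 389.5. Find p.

The doubled signed area Σ (x_i y_{i+1} − x_{i+1} y_i) is linear in p.
With p=0 it equals 794; the coefficient of p is 3 (from the two edges through V_3).
So 3·p + 794 = 2·389.5 = 779 ⇒ p = -5.

-5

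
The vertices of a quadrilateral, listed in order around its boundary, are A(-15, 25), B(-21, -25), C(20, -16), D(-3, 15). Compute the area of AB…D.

1069

Apply the shoelace formula: 2A = Σ (x_i·y_{i+1} − x_{i+1}·y_i), indices taken mod 4.
Σ = (900) + (836) + (252) + (150) = 2138
Area = |Σ|/2 = 1069.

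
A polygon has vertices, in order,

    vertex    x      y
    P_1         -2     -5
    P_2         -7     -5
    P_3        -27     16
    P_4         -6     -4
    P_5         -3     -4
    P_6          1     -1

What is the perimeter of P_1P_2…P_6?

76

|P_1P_2| = √((-5)² + (0)²) = √25 = 5
|P_2P_3| = √((-20)² + (21)²) = √841 = 29
|P_3P_4| = √((21)² + (-20)²) = √841 = 29
|P_4P_5| = √((3)² + (0)²) = √9 = 3
|P_5P_6| = √((4)² + (3)²) = √25 = 5
|P_6P_1| = √((-3)² + (-4)²) = √25 = 5
Perimeter = 5 + 29 + 29 + 3 + 5 + 5 = 76.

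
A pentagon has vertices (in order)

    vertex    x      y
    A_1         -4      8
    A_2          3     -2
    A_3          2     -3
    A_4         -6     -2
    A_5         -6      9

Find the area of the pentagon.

Cross-terms: -16, -5, -22, -66, -12  ⇒  Σ = -121
Area = |Σ|/2 = 60.5.

60.5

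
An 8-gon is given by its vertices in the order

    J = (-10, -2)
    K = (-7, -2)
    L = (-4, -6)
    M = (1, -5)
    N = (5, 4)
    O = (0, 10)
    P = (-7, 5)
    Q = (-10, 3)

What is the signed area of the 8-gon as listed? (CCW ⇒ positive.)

Apply the shoelace formula: 2A = Σ (x_i·y_{i+1} − x_{i+1}·y_i), indices taken mod 8.
Σ = (6) + (34) + (26) + (29) + (50) + (70) + (29) + (50) = 294
Signed area = Σ/2 = 147 (positive ⇒ counter-clockwise traversal).

147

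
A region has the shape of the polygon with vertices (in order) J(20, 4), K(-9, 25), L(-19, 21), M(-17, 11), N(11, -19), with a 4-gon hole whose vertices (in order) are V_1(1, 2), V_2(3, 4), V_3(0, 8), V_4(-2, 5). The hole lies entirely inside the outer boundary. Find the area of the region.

783.5

Outer boundary:
Apply the shoelace (surveyor's) formula: 2A = Σ (x_i·y_{i+1} − x_{i+1}·y_i), indices taken mod 5.
Σ = (536) + (286) + (148) + (202) + (424) = 1596
Area = |Σ|/2 = 798.
Hole:
Apply the shoelace (surveyor's) formula: 2A = Σ (x_i·y_{i+1} − x_{i+1}·y_i), indices taken mod 4.
V_1→V_2: (1)(4) − (3)(2) = -2
V_2→V_3: (3)(8) − (0)(4) = 24
V_3→V_4: (0)(5) − (-2)(8) = 16
V_4→V_1: (-2)(2) − (1)(5) = -9
Σ = 29
Area = |Σ|/2 = 14.5.
Net area = 798 − 14.5 = 783.5.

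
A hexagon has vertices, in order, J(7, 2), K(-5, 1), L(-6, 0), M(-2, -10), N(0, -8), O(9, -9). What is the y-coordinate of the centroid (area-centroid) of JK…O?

-437/126

Apply the shoelace (surveyor's) formula. First the cross-terms c_i = x_i·y_{i+1} − x_{i+1}·y_i:
  17, 6, 60, 16, 72, 81  ⇒  2A = 252, A = 126.
Then Σ (y_i + y_{i+1})·c_i = -2622, so ȳ = -2622 / (6·126) = -437/126.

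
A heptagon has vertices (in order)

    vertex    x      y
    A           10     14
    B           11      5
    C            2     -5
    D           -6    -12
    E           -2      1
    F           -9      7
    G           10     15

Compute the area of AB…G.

236.5

Apply the surveyor's formula: 2A = Σ (x_i·y_{i+1} − x_{i+1}·y_i), indices taken mod 7.
Σ = (-104) + (-65) + (-54) + (-30) + (-5) + (-205) + (-10) = -473
Area = |Σ|/2 = 236.5.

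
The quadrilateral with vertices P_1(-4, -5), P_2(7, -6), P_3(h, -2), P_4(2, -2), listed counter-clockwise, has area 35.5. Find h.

The doubled signed area Σ (x_i y_{i+1} − x_{i+1} y_i) is linear in h.
With h=0 it equals 31; the coefficient of h is 4 (from the two edges through P_3).
So 4·h + 31 = 2·35.5 = 71 ⇒ h = 10.

10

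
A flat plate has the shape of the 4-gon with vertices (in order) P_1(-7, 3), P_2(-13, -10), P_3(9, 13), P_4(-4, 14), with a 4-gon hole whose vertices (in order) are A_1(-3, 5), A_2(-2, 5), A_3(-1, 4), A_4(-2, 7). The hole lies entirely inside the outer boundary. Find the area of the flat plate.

Outer boundary:
Apply the shoelace formula: 2A = Σ (x_i·y_{i+1} − x_{i+1}·y_i), indices taken mod 4.
Σ = (109) + (-79) + (178) + (86) = 294
Area = |Σ|/2 = 147.
Hole:
Σ = (-5) + (-3) + (1) + (11) = 4
Area = |Σ|/2 = 2.
Net area = 147 − 2 = 145.

145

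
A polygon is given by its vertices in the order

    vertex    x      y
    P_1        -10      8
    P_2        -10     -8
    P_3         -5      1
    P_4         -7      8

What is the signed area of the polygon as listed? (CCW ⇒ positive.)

Apply the shoelace (surveyor's) formula: 2A = Σ (x_i·y_{i+1} − x_{i+1}·y_i), indices taken mod 4.
Σ = (160) + (-50) + (-33) + (24) = 101
Signed area = Σ/2 = 50.5 (positive ⇒ counter-clockwise traversal).

50.5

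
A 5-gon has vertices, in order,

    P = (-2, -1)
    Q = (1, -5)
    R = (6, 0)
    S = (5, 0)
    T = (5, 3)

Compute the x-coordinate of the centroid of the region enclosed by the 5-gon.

Apply the shoelace (surveyor's) formula. First the cross-terms c_i = x_i·y_{i+1} − x_{i+1}·y_i:
  11, 30, 0, 15, 1  ⇒  2A = 57, A = 28.5.
Then Σ (x_i + x_{i+1})·c_i = 352, so x̄ = 352 / (6·28.5) = 352/171.

352/171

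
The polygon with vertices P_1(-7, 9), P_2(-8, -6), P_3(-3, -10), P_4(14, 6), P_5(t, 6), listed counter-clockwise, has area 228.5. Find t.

11

The doubled signed area Σ (x_i y_{i+1} − x_{i+1} y_i) is linear in t.
With t=0 it equals 424; the coefficient of t is 3 (from the two edges through P_5).
So 3·t + 424 = 2·228.5 = 457 ⇒ t = 11.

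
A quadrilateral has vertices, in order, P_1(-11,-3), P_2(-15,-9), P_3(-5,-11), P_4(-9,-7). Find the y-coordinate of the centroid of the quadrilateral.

Apply the shoelace formula. First the cross-terms c_i = x_i·y_{i+1} − x_{i+1}·y_i:
  54, 120, -64, -50  ⇒  2A = 60, A = 30.
Then Σ (y_i + y_{i+1})·c_i = -1396, so ȳ = -1396 / (6·30) = -349/45.

-349/45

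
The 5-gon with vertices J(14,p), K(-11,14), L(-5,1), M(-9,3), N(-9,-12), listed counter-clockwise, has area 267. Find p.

-9

The doubled signed area Σ (x_i y_{i+1} − x_{i+1} y_i) is linear in p.
With p=0 it equals 552; the coefficient of p is 2 (from the two edges through J).
So 2·p + 552 = 2·267 = 534 ⇒ p = -9.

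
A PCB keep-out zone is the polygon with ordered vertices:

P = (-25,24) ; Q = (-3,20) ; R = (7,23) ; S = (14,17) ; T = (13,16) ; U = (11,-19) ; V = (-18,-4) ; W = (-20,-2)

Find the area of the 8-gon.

Apply the shoelace (surveyor's) formula: 2A = Σ (x_i·y_{i+1} − x_{i+1}·y_i), indices taken mod 8.
Σ = (-428) + (-209) + (-203) + (3) + (-423) + (-386) + (-44) + (-530) = -2220
Area = |Σ|/2 = 1110.

1110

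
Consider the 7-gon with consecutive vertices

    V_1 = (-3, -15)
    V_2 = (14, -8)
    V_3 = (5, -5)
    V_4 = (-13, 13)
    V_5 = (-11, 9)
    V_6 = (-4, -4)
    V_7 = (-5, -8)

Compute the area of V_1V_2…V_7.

186.5

Apply Gauss's area formula: 2A = Σ (x_i·y_{i+1} − x_{i+1}·y_i), indices taken mod 7.
Σ = (234) + (-30) + (0) + (26) + (80) + (12) + (51) = 373
Area = |Σ|/2 = 186.5.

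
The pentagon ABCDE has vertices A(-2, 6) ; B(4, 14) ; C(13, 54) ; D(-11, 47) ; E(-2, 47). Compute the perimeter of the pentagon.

126

|AB| = √((6)² + (8)²) = √100 = 10
|BC| = √((9)² + (40)²) = √1681 = 41
|CD| = √((-24)² + (-7)²) = √625 = 25
|DE| = √((9)² + (0)²) = √81 = 9
|EA| = √((0)² + (-41)²) = √1681 = 41
Perimeter = 10 + 41 + 25 + 9 + 41 = 126.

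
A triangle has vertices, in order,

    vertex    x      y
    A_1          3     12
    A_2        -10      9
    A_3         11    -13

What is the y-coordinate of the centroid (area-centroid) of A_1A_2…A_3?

8/3

Apply the shoelace (surveyor's) formula. First the cross-terms c_i = x_i·y_{i+1} − x_{i+1}·y_i:
  147, 31, 171  ⇒  2A = 349, A = 174.5.
Then Σ (y_i + y_{i+1})·c_i = 2792, so ȳ = 2792 / (6·174.5) = 8/3.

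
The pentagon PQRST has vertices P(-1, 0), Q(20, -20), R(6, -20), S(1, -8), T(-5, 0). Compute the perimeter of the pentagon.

|PQ| = √((21)² + (-20)²) = √841 = 29
|QR| = √((-14)² + (0)²) = √196 = 14
|RS| = √((-5)² + (12)²) = √169 = 13
|ST| = √((-6)² + (8)²) = √100 = 10
|TP| = √((4)² + (0)²) = √16 = 4
Perimeter = 29 + 14 + 13 + 10 + 4 = 70.

70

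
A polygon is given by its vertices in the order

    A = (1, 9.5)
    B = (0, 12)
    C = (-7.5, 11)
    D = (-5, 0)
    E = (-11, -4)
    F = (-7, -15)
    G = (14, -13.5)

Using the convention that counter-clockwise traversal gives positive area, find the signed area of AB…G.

A→B: (1)(12) − (0)(9.5) = 12
B→C: (0)(11) − (-7.5)(12) = 90
C→D: (-7.5)(0) − (-5)(11) = 55
D→E: (-5)(-4) − (-11)(0) = 20
E→F: (-11)(-15) − (-7)(-4) = 137
F→G: (-7)(-13.5) − (14)(-15) = 304.5
G→A: (14)(9.5) − (1)(-13.5) = 146.5
Σ = 765
Signed area = Σ/2 = 382.5 (positive ⇒ counter-clockwise traversal).

382.5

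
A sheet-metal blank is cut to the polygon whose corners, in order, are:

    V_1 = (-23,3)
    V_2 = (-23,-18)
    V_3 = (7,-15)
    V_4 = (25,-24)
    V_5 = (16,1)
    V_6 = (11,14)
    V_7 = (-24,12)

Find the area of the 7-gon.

1227.5

Apply the surveyor's formula: 2A = Σ (x_i·y_{i+1} − x_{i+1}·y_i), indices taken mod 7.
Σ = (483) + (471) + (207) + (409) + (213) + (468) + (204) = 2455
Area = |Σ|/2 = 1227.5.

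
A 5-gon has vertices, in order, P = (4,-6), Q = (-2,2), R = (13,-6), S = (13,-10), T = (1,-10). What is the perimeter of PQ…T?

48

|PQ| = √((-6)² + (8)²) = √100 = 10
|QR| = √((15)² + (-8)²) = √289 = 17
|RS| = √((0)² + (-4)²) = √16 = 4
|ST| = √((-12)² + (0)²) = √144 = 12
|TP| = √((3)² + (4)²) = √25 = 5
Perimeter = 10 + 17 + 4 + 12 + 5 = 48.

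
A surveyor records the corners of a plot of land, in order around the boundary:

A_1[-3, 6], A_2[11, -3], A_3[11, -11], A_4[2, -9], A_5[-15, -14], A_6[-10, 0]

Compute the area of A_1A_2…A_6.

292.5

Apply the shoelace formula: 2A = Σ (x_i·y_{i+1} − x_{i+1}·y_i), indices taken mod 6.
Σ = (-57) + (-88) + (-77) + (-163) + (-140) + (-60) = -585
Area = |Σ|/2 = 292.5.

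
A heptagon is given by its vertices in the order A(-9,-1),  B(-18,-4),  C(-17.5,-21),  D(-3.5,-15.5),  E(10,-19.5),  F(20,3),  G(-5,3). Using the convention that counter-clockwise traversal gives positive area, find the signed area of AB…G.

637

Σ = (18) + (308) + (197.75) + (223.25) + (420) + (75) + (32) = 1274
Signed area = Σ/2 = 637 (positive ⇒ counter-clockwise traversal).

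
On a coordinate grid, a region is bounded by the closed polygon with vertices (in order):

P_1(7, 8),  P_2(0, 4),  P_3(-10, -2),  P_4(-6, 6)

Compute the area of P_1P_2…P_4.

47

Cross-terms: 28, 40, -72, -90  ⇒  Σ = -94
Area = |Σ|/2 = 47.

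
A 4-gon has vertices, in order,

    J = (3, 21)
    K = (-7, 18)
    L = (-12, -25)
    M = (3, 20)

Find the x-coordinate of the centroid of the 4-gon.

Apply Gauss's area formula. First the cross-terms c_i = x_i·y_{i+1} − x_{i+1}·y_i:
  201, 391, -165, 3  ⇒  2A = 430, A = 215.
Then Σ (x_i + x_{i+1})·c_i = -6730, so x̄ = -6730 / (6·215) = -673/129.

-673/129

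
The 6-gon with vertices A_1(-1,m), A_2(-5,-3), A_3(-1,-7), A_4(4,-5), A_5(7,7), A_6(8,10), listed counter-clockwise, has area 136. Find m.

The doubled signed area Σ (x_i y_{i+1} − x_{i+1} y_i) is linear in m.
With m=0 it equals 155; the coefficient of m is 13 (from the two edges through A_1).
So 13·m + 155 = 2·136 = 272 ⇒ m = 9.

9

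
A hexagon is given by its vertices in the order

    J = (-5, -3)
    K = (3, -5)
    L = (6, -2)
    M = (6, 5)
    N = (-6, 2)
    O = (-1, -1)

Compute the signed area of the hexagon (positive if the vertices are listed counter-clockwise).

Apply the shoelace (surveyor's) formula: 2A = Σ (x_i·y_{i+1} − x_{i+1}·y_i), indices taken mod 6.
J→K: (-5)(-5) − (3)(-3) = 34
K→L: (3)(-2) − (6)(-5) = 24
L→M: (6)(5) − (6)(-2) = 42
M→N: (6)(2) − (-6)(5) = 42
N→O: (-6)(-1) − (-1)(2) = 8
O→J: (-1)(-3) − (-5)(-1) = -2
Σ = 148
Signed area = Σ/2 = 74 (positive ⇒ counter-clockwise traversal).

74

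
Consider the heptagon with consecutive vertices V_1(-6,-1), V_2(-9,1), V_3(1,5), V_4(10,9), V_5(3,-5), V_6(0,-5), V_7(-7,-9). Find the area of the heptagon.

Σ = (-15) + (-46) + (-41) + (-77) + (-15) + (-35) + (-47) = -276
Area = |Σ|/2 = 138.

138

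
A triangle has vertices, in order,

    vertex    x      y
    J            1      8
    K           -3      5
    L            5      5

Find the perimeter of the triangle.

18

|JK| = √((-4)² + (-3)²) = √25 = 5
|KL| = √((8)² + (0)²) = √64 = 8
|LJ| = √((-4)² + (3)²) = √25 = 5
Perimeter = 5 + 8 + 5 = 18.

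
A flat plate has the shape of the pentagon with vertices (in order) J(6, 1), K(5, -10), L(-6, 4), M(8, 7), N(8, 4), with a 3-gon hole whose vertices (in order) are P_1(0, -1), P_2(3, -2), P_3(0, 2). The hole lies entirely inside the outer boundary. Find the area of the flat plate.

105

Outer boundary:
Apply Gauss's area formula: 2A = Σ (x_i·y_{i+1} − x_{i+1}·y_i), indices taken mod 5.
J→K: (6)(-10) − (5)(1) = -65
K→L: (5)(4) − (-6)(-10) = -40
L→M: (-6)(7) − (8)(4) = -74
M→N: (8)(4) − (8)(7) = -24
N→J: (8)(1) − (6)(4) = -16
Σ = -219
Area = |Σ|/2 = 109.5.
Hole:
Apply the surveyor's formula: 2A = Σ (x_i·y_{i+1} − x_{i+1}·y_i), indices taken mod 3.
P_1→P_2: (0)(-2) − (3)(-1) = 3
P_2→P_3: (3)(2) − (0)(-2) = 6
P_3→P_1: (0)(-1) − (0)(2) = 0
Σ = 9
Area = |Σ|/2 = 4.5.
Net area = 109.5 − 4.5 = 105.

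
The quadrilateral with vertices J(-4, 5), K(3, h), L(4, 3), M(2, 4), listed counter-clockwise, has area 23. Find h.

The doubled signed area Σ (x_i y_{i+1} − x_{i+1} y_i) is linear in h.
With h=0 it equals 30; the coefficient of h is -8 (from the two edges through K).
So -8·h + 30 = 2·23 = 46 ⇒ h = -2.

-2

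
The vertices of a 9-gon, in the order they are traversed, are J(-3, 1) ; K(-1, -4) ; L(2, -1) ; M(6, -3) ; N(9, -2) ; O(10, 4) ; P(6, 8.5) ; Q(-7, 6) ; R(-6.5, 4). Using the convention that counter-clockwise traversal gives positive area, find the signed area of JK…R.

133

Σ = (13) + (9) + (0) + (15) + (56) + (61) + (95.5) + (11) + (5.5) = 266
Signed area = Σ/2 = 133 (positive ⇒ counter-clockwise traversal).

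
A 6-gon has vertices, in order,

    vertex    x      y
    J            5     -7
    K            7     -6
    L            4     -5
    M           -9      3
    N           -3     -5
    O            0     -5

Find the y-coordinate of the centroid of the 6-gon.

-206/69

Apply the shoelace formula. First the cross-terms c_i = x_i·y_{i+1} − x_{i+1}·y_i:
  19, -11, -33, 54, 15, 25  ⇒  2A = 69, A = 34.5.
Then Σ (y_i + y_{i+1})·c_i = -618, so ȳ = -618 / (6·34.5) = -206/69.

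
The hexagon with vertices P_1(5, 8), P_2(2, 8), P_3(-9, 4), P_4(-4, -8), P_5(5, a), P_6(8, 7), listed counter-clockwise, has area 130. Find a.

The doubled signed area Σ (x_i y_{i+1} − x_{i+1} y_i) is linear in a.
With a=0 it equals 296; the coefficient of a is -12 (from the two edges through P_5).
So -12·a + 296 = 2·130 = 260 ⇒ a = 3.

3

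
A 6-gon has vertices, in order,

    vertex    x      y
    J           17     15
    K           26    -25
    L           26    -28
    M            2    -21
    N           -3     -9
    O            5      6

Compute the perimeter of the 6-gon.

|JK| = √((9)² + (-40)²) = √1681 = 41
|KL| = √((0)² + (-3)²) = √9 = 3
|LM| = √((-24)² + (7)²) = √625 = 25
|MN| = √((-5)² + (12)²) = √169 = 13
|NO| = √((8)² + (15)²) = √289 = 17
|OJ| = √((12)² + (9)²) = √225 = 15
Perimeter = 41 + 3 + 25 + 13 + 17 + 15 = 114.

114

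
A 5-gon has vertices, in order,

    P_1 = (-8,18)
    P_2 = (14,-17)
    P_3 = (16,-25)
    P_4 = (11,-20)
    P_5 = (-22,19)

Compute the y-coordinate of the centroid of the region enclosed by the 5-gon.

Apply Gauss's area formula. First the cross-terms c_i = x_i·y_{i+1} − x_{i+1}·y_i:
  -116, -78, -45, -231, -244  ⇒  2A = -714, A = -357.
Then Σ (y_i + y_{i+1})·c_i = -3612, so ȳ = -3612 / (6·(-357)) = 86/51.

86/51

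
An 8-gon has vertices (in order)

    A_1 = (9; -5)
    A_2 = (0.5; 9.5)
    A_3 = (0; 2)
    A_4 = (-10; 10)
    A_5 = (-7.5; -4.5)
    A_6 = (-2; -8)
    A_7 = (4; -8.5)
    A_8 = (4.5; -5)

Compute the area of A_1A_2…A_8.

Cross-terms: 88, 1, 20, 120, 51, 49, 18.25, 22.5  ⇒  Σ = 369.75
Area = |Σ|/2 = 184.875.

184.875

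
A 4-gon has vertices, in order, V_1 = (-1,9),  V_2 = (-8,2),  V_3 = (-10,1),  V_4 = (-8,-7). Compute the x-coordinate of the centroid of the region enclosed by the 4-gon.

Apply the shoelace (surveyor's) formula. First the cross-terms c_i = x_i·y_{i+1} − x_{i+1}·y_i:
  70, 12, 78, -79  ⇒  2A = 81, A = 40.5.
Then Σ (x_i + x_{i+1})·c_i = -1539, so x̄ = -1539 / (6·40.5) = -19/3.

-19/3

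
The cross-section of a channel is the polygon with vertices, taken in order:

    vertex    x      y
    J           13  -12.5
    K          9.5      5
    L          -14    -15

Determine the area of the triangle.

Apply Gauss's area formula: 2A = Σ (x_i·y_{i+1} − x_{i+1}·y_i), indices taken mod 3.
Σ = (183.75) + (-72.5) + (370) = 481.25
Area = |Σ|/2 = 240.625.

240.625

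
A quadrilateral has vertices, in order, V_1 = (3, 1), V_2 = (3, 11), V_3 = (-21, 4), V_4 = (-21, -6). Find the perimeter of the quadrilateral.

70

|V_1V_2| = √((0)² + (10)²) = √100 = 10
|V_2V_3| = √((-24)² + (-7)²) = √625 = 25
|V_3V_4| = √((0)² + (-10)²) = √100 = 10
|V_4V_1| = √((24)² + (7)²) = √625 = 25
Perimeter = 10 + 25 + 10 + 25 = 70.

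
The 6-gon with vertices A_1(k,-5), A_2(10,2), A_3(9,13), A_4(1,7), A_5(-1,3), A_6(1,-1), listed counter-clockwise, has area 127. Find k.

Write out the shoelace sum; only the two edges meeting at A_1 involve k:
2·Area = [(1·(-5) − k·(-1)) + (k·2 − 10·(-5))] + 170
       = 3·k + 215 = 254
⇒ k = 13.

13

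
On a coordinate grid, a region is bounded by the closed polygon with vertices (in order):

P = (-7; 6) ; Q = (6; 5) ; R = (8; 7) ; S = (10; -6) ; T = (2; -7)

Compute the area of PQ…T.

Apply Gauss's area formula: 2A = Σ (x_i·y_{i+1} − x_{i+1}·y_i), indices taken mod 5.
P→Q: (-7)(5) − (6)(6) = -71
Q→R: (6)(7) − (8)(5) = 2
R→S: (8)(-6) − (10)(7) = -118
S→T: (10)(-7) − (2)(-6) = -58
T→P: (2)(6) − (-7)(-7) = -37
Σ = -282
Area = |Σ|/2 = 141.

141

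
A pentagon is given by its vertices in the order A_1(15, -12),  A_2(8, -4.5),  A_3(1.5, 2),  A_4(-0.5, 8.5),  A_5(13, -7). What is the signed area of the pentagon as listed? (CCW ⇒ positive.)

-46.5

Apply the surveyor's formula: 2A = Σ (x_i·y_{i+1} − x_{i+1}·y_i), indices taken mod 5.
A_1→A_2: (15)(-4.5) − (8)(-12) = 28.5
A_2→A_3: (8)(2) − (1.5)(-4.5) = 22.75
A_3→A_4: (1.5)(8.5) − (-0.5)(2) = 13.75
A_4→A_5: (-0.5)(-7) − (13)(8.5) = -107
A_5→A_1: (13)(-12) − (15)(-7) = -51
Σ = -93
Signed area = Σ/2 = -46.5 (negative ⇒ clockwise traversal).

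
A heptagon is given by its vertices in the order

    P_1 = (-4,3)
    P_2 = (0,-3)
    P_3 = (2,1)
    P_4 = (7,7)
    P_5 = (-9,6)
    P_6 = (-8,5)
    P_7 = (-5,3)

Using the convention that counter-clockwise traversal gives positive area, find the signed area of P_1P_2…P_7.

65.5

Apply Gauss's area formula: 2A = Σ (x_i·y_{i+1} − x_{i+1}·y_i), indices taken mod 7.
Σ = (12) + (6) + (7) + (105) + (3) + (1) + (-3) = 131
Signed area = Σ/2 = 65.5 (positive ⇒ counter-clockwise traversal).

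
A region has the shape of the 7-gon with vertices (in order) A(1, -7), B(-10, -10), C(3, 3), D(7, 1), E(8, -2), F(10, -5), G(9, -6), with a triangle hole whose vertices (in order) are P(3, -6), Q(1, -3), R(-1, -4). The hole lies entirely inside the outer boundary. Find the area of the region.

Outer boundary:
Apply Gauss's area formula: 2A = Σ (x_i·y_{i+1} − x_{i+1}·y_i), indices taken mod 7.
Cross-terms: -80, 0, -18, -22, -20, -15, -57  ⇒  Σ = -212
Area = |Σ|/2 = 106.
Hole:
Apply the shoelace (surveyor's) formula: 2A = Σ (x_i·y_{i+1} − x_{i+1}·y_i), indices taken mod 3.
P→Q: (3)(-3) − (1)(-6) = -3
Q→R: (1)(-4) − (-1)(-3) = -7
R→P: (-1)(-6) − (3)(-4) = 18
Σ = 8
Area = |Σ|/2 = 4.
Net area = 106 − 4 = 102.

102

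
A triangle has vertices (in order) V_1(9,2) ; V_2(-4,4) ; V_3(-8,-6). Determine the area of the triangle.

69

Apply the shoelace formula: 2A = Σ (x_i·y_{i+1} − x_{i+1}·y_i), indices taken mod 3.
Σ = (44) + (56) + (38) = 138
Area = |Σ|/2 = 69.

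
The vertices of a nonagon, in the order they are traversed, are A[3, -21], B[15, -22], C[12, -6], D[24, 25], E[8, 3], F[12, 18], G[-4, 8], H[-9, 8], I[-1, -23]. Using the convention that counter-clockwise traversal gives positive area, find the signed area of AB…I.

680

Apply Gauss's area formula: 2A = Σ (x_i·y_{i+1} − x_{i+1}·y_i), indices taken mod 9.
Σ = (249) + (174) + (444) + (-128) + (108) + (168) + (40) + (215) + (90) = 1360
Signed area = Σ/2 = 680 (positive ⇒ counter-clockwise traversal).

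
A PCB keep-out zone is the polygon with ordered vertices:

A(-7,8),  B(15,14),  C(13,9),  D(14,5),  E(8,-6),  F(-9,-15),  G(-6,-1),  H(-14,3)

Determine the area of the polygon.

414

Apply Gauss's area formula: 2A = Σ (x_i·y_{i+1} − x_{i+1}·y_i), indices taken mod 8.
Cross-terms: -218, -47, -61, -124, -174, -81, -32, -91  ⇒  Σ = -828
Area = |Σ|/2 = 414.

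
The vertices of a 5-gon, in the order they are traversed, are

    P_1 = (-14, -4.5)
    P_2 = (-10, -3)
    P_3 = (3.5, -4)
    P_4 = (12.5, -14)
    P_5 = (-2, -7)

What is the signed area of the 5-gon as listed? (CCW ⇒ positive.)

-78

Apply Gauss's area formula: 2A = Σ (x_i·y_{i+1} − x_{i+1}·y_i), indices taken mod 5.
Σ = (-3) + (50.5) + (1) + (-115.5) + (-89) = -156
Signed area = Σ/2 = -78 (negative ⇒ clockwise traversal).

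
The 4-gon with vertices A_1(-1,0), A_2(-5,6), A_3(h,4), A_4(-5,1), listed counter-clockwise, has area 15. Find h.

-7

Write out the shoelace sum; only the two edges meeting at A_3 involve h:
2·Area = [((-5)·4 − h·6) + (h·1 − (-5)·4)] + -5
       = -5·h + -5 = 30
⇒ h = -7.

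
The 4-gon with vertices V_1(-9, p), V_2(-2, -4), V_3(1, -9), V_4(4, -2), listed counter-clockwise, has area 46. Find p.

The doubled signed area Σ (x_i y_{i+1} − x_{i+1} y_i) is linear in p.
With p=0 it equals 74; the coefficient of p is 6 (from the two edges through V_1).
So 6·p + 74 = 2·46 = 92 ⇒ p = 3.

3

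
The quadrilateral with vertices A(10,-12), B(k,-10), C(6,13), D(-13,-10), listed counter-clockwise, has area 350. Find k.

15

Write out the shoelace sum; only the two edges meeting at B involve k:
2·Area = [(10·(-10) − k·(-12)) + (k·13 − 6·(-10))] + 365
       = 25·k + 325 = 700
⇒ k = 15.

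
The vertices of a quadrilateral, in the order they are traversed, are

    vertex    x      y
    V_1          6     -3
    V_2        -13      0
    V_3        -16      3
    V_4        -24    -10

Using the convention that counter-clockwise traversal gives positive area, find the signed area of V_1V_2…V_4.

Apply the shoelace (surveyor's) formula: 2A = Σ (x_i·y_{i+1} − x_{i+1}·y_i), indices taken mod 4.
Cross-terms: -39, -39, 232, 132  ⇒  Σ = 286
Signed area = Σ/2 = 143 (positive ⇒ counter-clockwise traversal).

143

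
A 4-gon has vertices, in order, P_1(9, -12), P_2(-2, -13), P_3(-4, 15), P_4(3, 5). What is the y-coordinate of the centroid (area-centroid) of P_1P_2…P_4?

-292/123

Apply the shoelace (surveyor's) formula. First the cross-terms c_i = x_i·y_{i+1} − x_{i+1}·y_i:
  -141, -82, -65, -81  ⇒  2A = -369, A = -184.5.
Then Σ (y_i + y_{i+1})·c_i = 2628, so ȳ = 2628 / (6·(-184.5)) = -292/123.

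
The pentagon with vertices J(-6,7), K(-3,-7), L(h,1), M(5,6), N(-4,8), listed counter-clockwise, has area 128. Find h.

The doubled signed area Σ (x_i y_{i+1} − x_{i+1} y_i) is linear in h.
With h=0 it equals 139; the coefficient of h is 13 (from the two edges through L).
So 13·h + 139 = 2·128 = 256 ⇒ h = 9.

9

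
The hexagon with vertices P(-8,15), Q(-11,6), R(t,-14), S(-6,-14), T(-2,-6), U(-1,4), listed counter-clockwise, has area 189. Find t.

The doubled signed area Σ (x_i y_{i+1} − x_{i+1} y_i) is linear in t.
With t=0 it equals 198; the coefficient of t is -20 (from the two edges through R).
So -20·t + 198 = 2·189 = 378 ⇒ t = -9.

-9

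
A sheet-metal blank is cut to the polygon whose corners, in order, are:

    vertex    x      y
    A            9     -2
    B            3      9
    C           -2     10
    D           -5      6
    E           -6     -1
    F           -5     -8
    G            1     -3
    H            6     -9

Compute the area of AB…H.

179

Apply the surveyor's formula: 2A = Σ (x_i·y_{i+1} − x_{i+1}·y_i), indices taken mod 8.
Σ = (87) + (48) + (38) + (41) + (43) + (23) + (9) + (69) = 358
Area = |Σ|/2 = 179.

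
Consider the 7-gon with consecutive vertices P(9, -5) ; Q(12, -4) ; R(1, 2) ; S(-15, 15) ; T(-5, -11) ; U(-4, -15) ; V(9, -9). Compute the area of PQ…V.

Apply the shoelace (surveyor's) formula: 2A = Σ (x_i·y_{i+1} − x_{i+1}·y_i), indices taken mod 7.
Σ = (24) + (28) + (45) + (240) + (31) + (171) + (36) = 575
Area = |Σ|/2 = 287.5.

287.5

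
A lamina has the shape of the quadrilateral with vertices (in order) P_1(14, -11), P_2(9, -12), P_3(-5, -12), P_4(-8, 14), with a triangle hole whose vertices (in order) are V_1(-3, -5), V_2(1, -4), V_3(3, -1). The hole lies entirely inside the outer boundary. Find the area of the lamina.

250.5

Outer boundary:
Apply the shoelace (surveyor's) formula: 2A = Σ (x_i·y_{i+1} − x_{i+1}·y_i), indices taken mod 4.
Σ = (-69) + (-168) + (-166) + (-108) = -511
Area = |Σ|/2 = 255.5.
Hole:
V_1→V_2: (-3)(-4) − (1)(-5) = 17
V_2→V_3: (1)(-1) − (3)(-4) = 11
V_3→V_1: (3)(-5) − (-3)(-1) = -18
Σ = 10
Area = |Σ|/2 = 5.
Net area = 255.5 − 5 = 250.5.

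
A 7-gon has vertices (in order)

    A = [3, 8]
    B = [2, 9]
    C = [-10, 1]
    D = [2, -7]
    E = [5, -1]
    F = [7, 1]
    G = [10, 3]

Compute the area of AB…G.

149

Σ = (11) + (92) + (68) + (33) + (12) + (11) + (71) = 298
Area = |Σ|/2 = 149.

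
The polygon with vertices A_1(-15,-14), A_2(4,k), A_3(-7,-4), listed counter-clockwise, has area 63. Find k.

-6

Write out the shoelace sum; only the two edges meeting at A_2 involve k:
2·Area = [((-15)·k − 4·(-14)) + (4·(-4) − (-7)·k)] + 38
       = -8·k + 78 = 126
⇒ k = -6.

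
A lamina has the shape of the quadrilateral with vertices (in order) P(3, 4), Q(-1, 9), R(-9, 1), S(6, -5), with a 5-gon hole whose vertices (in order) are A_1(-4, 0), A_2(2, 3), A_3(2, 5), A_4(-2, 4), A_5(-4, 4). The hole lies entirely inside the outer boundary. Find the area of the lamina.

Outer boundary:
Cross-terms: 31, 80, 39, 39  ⇒  Σ = 189
Area = |Σ|/2 = 94.5.
Hole:
Apply Gauss's area formula: 2A = Σ (x_i·y_{i+1} − x_{i+1}·y_i), indices taken mod 5.
Cross-terms: -12, 4, 18, 8, 16  ⇒  Σ = 34
Area = |Σ|/2 = 17.
Net area = 94.5 − 17 = 77.5.

77.5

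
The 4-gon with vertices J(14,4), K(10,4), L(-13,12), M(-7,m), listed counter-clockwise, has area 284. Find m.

The doubled signed area Σ (x_i y_{i+1} − x_{i+1} y_i) is linear in m.
With m=0 it equals 244; the coefficient of m is -27 (from the two edges through M).
So -27·m + 244 = 2·284 = 568 ⇒ m = -12.

-12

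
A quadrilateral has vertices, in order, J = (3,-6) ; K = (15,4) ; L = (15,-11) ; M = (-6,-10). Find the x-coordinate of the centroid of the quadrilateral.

112/13

Apply Gauss's area formula. First the cross-terms c_i = x_i·y_{i+1} − x_{i+1}·y_i:
  102, -225, -216, 66  ⇒  2A = -273, A = -136.5.
Then Σ (x_i + x_{i+1})·c_i = -7056, so x̄ = -7056 / (6·(-136.5)) = 112/13.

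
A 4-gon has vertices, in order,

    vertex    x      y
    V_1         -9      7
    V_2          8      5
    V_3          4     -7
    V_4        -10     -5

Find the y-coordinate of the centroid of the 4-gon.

Apply Gauss's area formula. First the cross-terms c_i = x_i·y_{i+1} − x_{i+1}·y_i:
  -101, -76, -90, -115  ⇒  2A = -382, A = -191.
Then Σ (y_i + y_{i+1})·c_i = -210, so ȳ = -210 / (6·(-191)) = 35/191.

35/191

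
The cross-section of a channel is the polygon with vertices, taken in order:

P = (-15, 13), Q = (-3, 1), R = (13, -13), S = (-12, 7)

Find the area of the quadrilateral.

33

Apply the surveyor's formula: 2A = Σ (x_i·y_{i+1} − x_{i+1}·y_i), indices taken mod 4.
Σ = (24) + (26) + (-65) + (-51) = -66
Area = |Σ|/2 = 33.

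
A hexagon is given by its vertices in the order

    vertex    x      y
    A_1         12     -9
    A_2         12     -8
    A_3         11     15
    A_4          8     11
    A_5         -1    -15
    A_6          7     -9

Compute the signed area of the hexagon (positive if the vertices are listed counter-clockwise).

Cross-terms: 12, 268, 1, -109, 114, 45  ⇒  Σ = 331
Signed area = Σ/2 = 165.5 (positive ⇒ counter-clockwise traversal).

165.5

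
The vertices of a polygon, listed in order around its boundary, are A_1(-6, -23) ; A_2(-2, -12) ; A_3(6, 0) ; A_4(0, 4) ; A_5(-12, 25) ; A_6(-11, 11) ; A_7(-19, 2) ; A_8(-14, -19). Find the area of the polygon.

548.5

Σ = (26) + (72) + (24) + (48) + (143) + (187) + (389) + (208) = 1097
Area = |Σ|/2 = 548.5.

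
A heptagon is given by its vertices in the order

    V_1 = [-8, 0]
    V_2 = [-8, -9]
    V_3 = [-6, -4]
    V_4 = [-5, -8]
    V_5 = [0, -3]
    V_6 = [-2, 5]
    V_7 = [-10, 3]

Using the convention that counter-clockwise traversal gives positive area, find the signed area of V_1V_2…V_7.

77.5

Apply the shoelace (surveyor's) formula: 2A = Σ (x_i·y_{i+1} − x_{i+1}·y_i), indices taken mod 7.
Σ = (72) + (-22) + (28) + (15) + (-6) + (44) + (24) = 155
Signed area = Σ/2 = 77.5 (positive ⇒ counter-clockwise traversal).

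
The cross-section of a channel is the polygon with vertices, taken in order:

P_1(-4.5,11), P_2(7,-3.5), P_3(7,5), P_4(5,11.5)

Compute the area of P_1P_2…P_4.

Apply the shoelace (surveyor's) formula: 2A = Σ (x_i·y_{i+1} − x_{i+1}·y_i), indices taken mod 4.
Cross-terms: -61.25, 59.5, 55.5, 106.75  ⇒  Σ = 160.5
Area = |Σ|/2 = 80.25.

80.25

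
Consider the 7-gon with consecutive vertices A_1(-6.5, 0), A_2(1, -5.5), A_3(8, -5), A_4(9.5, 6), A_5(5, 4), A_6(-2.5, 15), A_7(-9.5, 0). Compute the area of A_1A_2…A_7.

202.875

Apply Gauss's area formula: 2A = Σ (x_i·y_{i+1} − x_{i+1}·y_i), indices taken mod 7.
Σ = (35.75) + (39) + (95.5) + (8) + (85) + (142.5) + (0) = 405.75
Area = |Σ|/2 = 202.875.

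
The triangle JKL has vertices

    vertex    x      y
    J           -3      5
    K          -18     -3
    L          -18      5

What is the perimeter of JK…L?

|JK| = √((-15)² + (-8)²) = √289 = 17
|KL| = √((0)² + (8)²) = √64 = 8
|LJ| = √((15)² + (0)²) = √225 = 15
Perimeter = 17 + 8 + 15 = 40.

40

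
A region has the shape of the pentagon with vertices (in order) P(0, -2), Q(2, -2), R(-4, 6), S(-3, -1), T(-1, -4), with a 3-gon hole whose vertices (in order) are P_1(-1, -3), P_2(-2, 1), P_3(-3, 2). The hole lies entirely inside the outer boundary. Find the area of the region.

20

Outer boundary:
Σ = (4) + (4) + (22) + (11) + (2) = 43
Area = |Σ|/2 = 21.5.
Hole:
Apply the surveyor's formula: 2A = Σ (x_i·y_{i+1} − x_{i+1}·y_i), indices taken mod 3.
P_1→P_2: (-1)(1) − (-2)(-3) = -7
P_2→P_3: (-2)(2) − (-3)(1) = -1
P_3→P_1: (-3)(-3) − (-1)(2) = 11
Σ = 3
Area = |Σ|/2 = 1.5.
Net area = 21.5 − 1.5 = 20.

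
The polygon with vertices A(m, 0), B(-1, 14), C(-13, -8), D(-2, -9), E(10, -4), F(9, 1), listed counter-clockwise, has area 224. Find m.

The doubled signed area Σ (x_i y_{i+1} − x_{i+1} y_i) is linear in m.
With m=0 it equals 435; the coefficient of m is 13 (from the two edges through A).
So 13·m + 435 = 2·224 = 448 ⇒ m = 1.

1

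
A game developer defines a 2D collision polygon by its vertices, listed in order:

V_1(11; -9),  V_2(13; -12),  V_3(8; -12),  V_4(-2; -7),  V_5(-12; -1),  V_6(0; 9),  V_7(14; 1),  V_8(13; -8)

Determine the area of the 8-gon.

312.5

Apply the surveyor's formula: 2A = Σ (x_i·y_{i+1} − x_{i+1}·y_i), indices taken mod 8.
Σ = (-15) + (-60) + (-80) + (-82) + (-108) + (-126) + (-125) + (-29) = -625
Area = |Σ|/2 = 312.5.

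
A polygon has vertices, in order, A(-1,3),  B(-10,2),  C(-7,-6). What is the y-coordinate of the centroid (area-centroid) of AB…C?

-1/3

Apply the shoelace (surveyor's) formula. First the cross-terms c_i = x_i·y_{i+1} − x_{i+1}·y_i:
  28, 74, -27  ⇒  2A = 75, A = 37.5.
Then Σ (y_i + y_{i+1})·c_i = -75, so ȳ = -75 / (6·37.5) = -1/3.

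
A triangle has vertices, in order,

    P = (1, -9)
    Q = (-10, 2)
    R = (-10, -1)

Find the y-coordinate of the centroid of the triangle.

Apply the surveyor's formula. First the cross-terms c_i = x_i·y_{i+1} − x_{i+1}·y_i:
  -88, 30, 91  ⇒  2A = 33, A = 16.5.
Then Σ (y_i + y_{i+1})·c_i = -264, so ȳ = -264 / (6·16.5) = -8/3.

-8/3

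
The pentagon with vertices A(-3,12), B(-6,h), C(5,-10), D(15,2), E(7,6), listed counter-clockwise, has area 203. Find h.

The doubled signed area Σ (x_i y_{i+1} − x_{i+1} y_i) is linear in h.
With h=0 it equals 470; the coefficient of h is -8 (from the two edges through B).
So -8·h + 470 = 2·203 = 406 ⇒ h = 8.

8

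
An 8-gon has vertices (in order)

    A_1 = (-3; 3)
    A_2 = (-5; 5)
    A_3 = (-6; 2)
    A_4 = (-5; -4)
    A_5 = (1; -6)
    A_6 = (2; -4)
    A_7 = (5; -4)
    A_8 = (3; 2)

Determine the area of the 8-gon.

72.5

Apply the shoelace formula: 2A = Σ (x_i·y_{i+1} − x_{i+1}·y_i), indices taken mod 8.
Σ = (0) + (20) + (34) + (34) + (8) + (12) + (22) + (15) = 145
Area = |Σ|/2 = 72.5.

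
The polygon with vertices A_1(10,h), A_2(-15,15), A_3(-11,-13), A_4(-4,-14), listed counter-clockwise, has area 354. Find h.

The doubled signed area Σ (x_i y_{i+1} − x_{i+1} y_i) is linear in h.
With h=0 it equals 752; the coefficient of h is 11 (from the two edges through A_1).
So 11·h + 752 = 2·354 = 708 ⇒ h = -4.

-4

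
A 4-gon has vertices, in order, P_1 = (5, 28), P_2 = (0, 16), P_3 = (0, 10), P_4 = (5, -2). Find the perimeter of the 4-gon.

|P_1P_2| = √((-5)² + (-12)²) = √169 = 13
|P_2P_3| = √((0)² + (-6)²) = √36 = 6
|P_3P_4| = √((5)² + (-12)²) = √169 = 13
|P_4P_1| = √((0)² + (30)²) = √900 = 30
Perimeter = 13 + 6 + 13 + 30 = 62.

62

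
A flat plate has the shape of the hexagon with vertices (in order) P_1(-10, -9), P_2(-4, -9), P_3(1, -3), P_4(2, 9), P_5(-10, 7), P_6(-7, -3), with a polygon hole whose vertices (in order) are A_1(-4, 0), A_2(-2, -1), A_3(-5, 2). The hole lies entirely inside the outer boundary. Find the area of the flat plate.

151.5

Outer boundary:
Apply the shoelace (surveyor's) formula: 2A = Σ (x_i·y_{i+1} − x_{i+1}·y_i), indices taken mod 6.
Σ = (54) + (21) + (15) + (104) + (79) + (33) = 306
Area = |Σ|/2 = 153.
Hole:
Cross-terms: 4, -9, 8  ⇒  Σ = 3
Area = |Σ|/2 = 1.5.
Net area = 153 − 1.5 = 151.5.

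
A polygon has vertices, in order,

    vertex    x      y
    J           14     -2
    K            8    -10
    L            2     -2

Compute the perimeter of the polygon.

|JK| = √((-6)² + (-8)²) = √100 = 10
|KL| = √((-6)² + (8)²) = √100 = 10
|LJ| = √((12)² + (0)²) = √144 = 12
Perimeter = 10 + 10 + 12 = 32.

32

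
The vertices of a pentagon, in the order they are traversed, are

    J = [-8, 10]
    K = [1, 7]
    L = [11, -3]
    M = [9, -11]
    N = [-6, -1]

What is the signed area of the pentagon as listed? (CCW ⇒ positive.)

Apply the shoelace formula: 2A = Σ (x_i·y_{i+1} − x_{i+1}·y_i), indices taken mod 5.
Σ = (-66) + (-80) + (-94) + (-75) + (-68) = -383
Signed area = Σ/2 = -191.5 (negative ⇒ clockwise traversal).

-191.5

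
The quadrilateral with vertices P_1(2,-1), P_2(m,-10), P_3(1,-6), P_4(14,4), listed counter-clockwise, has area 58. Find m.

Write out the shoelace sum; only the two edges meeting at P_2 involve m:
2·Area = [(2·(-10) − m·(-1)) + (m·(-6) − 1·(-10))] + 66
       = -5·m + 56 = 116
⇒ m = -12.

-12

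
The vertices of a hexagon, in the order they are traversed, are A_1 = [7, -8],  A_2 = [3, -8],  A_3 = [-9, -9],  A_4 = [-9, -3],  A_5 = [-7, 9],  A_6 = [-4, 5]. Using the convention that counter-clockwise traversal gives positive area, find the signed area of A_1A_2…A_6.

Apply the shoelace formula: 2A = Σ (x_i·y_{i+1} − x_{i+1}·y_i), indices taken mod 6.
Σ = (-32) + (-99) + (-54) + (-102) + (1) + (-3) = -289
Signed area = Σ/2 = -144.5 (negative ⇒ clockwise traversal).

-144.5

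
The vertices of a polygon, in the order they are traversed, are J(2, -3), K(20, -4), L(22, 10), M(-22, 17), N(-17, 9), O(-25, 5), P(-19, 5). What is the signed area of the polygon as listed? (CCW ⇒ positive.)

591

Apply the shoelace (surveyor's) formula: 2A = Σ (x_i·y_{i+1} − x_{i+1}·y_i), indices taken mod 7.
Cross-terms: 52, 288, 594, 91, 140, -30, 47  ⇒  Σ = 1182
Signed area = Σ/2 = 591 (positive ⇒ counter-clockwise traversal).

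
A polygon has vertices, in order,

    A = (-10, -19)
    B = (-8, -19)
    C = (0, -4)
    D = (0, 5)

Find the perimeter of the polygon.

|AB| = √((2)² + (0)²) = √4 = 2
|BC| = √((8)² + (15)²) = √289 = 17
|CD| = √((0)² + (9)²) = √81 = 9
|DA| = √((-10)² + (-24)²) = √676 = 26
Perimeter = 2 + 17 + 9 + 26 = 54.

54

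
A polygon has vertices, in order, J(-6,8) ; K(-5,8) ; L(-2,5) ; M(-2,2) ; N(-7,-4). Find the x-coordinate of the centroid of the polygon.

-323/69

Apply Gauss's area formula. First the cross-terms c_i = x_i·y_{i+1} − x_{i+1}·y_i:
  -8, -9, 6, 22, -80  ⇒  2A = -69, A = -34.5.
Then Σ (x_i + x_{i+1})·c_i = 969, so x̄ = 969 / (6·(-34.5)) = -323/69.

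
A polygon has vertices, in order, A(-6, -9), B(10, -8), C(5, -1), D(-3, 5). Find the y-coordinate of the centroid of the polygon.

Apply the shoelace (surveyor's) formula. First the cross-terms c_i = x_i·y_{i+1} − x_{i+1}·y_i:
  138, 30, 22, 57  ⇒  2A = 247, A = 123.5.
Then Σ (y_i + y_{i+1})·c_i = -2756, so ȳ = -2756 / (6·123.5) = -212/57.

-212/57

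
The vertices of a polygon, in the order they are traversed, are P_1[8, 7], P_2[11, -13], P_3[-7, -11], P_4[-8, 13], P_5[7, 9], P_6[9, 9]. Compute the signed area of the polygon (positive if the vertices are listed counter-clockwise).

-381

Apply the surveyor's formula: 2A = Σ (x_i·y_{i+1} − x_{i+1}·y_i), indices taken mod 6.
Cross-terms: -181, -212, -179, -163, -18, -9  ⇒  Σ = -762
Signed area = Σ/2 = -381 (negative ⇒ clockwise traversal).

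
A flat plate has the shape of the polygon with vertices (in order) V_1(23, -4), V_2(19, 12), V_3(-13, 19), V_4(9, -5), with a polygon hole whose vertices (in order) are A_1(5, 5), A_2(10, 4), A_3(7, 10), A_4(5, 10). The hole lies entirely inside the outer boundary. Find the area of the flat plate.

402.5

Outer boundary:
Apply Gauss's area formula: 2A = Σ (x_i·y_{i+1} − x_{i+1}·y_i), indices taken mod 4.
Cross-terms: 352, 517, -106, 79  ⇒  Σ = 842
Area = |Σ|/2 = 421.
Hole:
Apply the shoelace formula: 2A = Σ (x_i·y_{i+1} − x_{i+1}·y_i), indices taken mod 4.
Cross-terms: -30, 72, 20, -25  ⇒  Σ = 37
Area = |Σ|/2 = 18.5.
Net area = 421 − 18.5 = 402.5.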